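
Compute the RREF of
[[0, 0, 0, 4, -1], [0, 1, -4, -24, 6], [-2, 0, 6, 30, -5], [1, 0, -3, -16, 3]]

[[1, 0, -3, 0, 0], [0, 1, -4, 0, 0], [0, 0, 0, 1, 0], [0, 0, 0, 0, 1]]

R1 <-> R3
  [ -2  0   6   30  -5 ]
  [  0  1  -4  -24   6 ]
  [  0  0   0    4  -1 ]
  [  1  0  -3  -16   3 ]
R1 := -1/2·R1
  [ 1  0  -3  -15  5/2 ]
  [ 0  1  -4  -24    6 ]
  [ 0  0   0    4   -1 ]
  [ 1  0  -3  -16    3 ]
R4 := R4 − R1
  [ 1  0  -3  -15  5/2 ]
  [ 0  1  -4  -24    6 ]
  [ 0  0   0    4   -1 ]
  [ 0  0   0   -1  1/2 ]
R3 := 1/4·R3
  [ 1  0  -3  -15   5/2 ]
  [ 0  1  -4  -24     6 ]
  [ 0  0   0    1  -1/4 ]
  [ 0  0   0   -1   1/2 ]
R4 := R4 + R3
  [ 1  0  -3  -15   5/2 ]
  [ 0  1  -4  -24     6 ]
  [ 0  0   0    1  -1/4 ]
  [ 0  0   0    0   1/4 ]
R4 := 4·R4
  [ 1  0  -3  -15   5/2 ]
  [ 0  1  -4  -24     6 ]
  [ 0  0   0    1  -1/4 ]
  [ 0  0   0    0     1 ]
R3 := R3 + 1/4·R4
  [ 1  0  -3  -15  5/2 ]
  [ 0  1  -4  -24    6 ]
  [ 0  0   0    1    0 ]
  [ 0  0   0    0    1 ]
R2 := R2 − 6·R4
  [ 1  0  -3  -15  5/2 ]
  [ 0  1  -4  -24    0 ]
  [ 0  0   0    1    0 ]
  [ 0  0   0    0    1 ]
R1 := R1 − 5/2·R4
  [ 1  0  -3  -15  0 ]
  [ 0  1  -4  -24  0 ]
  [ 0  0   0    1  0 ]
  [ 0  0   0    0  1 ]
R2 := R2 + 24·R3
  [ 1  0  -3  -15  0 ]
  [ 0  1  -4    0  0 ]
  [ 0  0   0    1  0 ]
  [ 0  0   0    0  1 ]
R1 := R1 + 15·R3
  [ 1  0  -3  0  0 ]
  [ 0  1  -4  0  0 ]
  [ 0  0   0  1  0 ]
  [ 0  0   0  0  1 ]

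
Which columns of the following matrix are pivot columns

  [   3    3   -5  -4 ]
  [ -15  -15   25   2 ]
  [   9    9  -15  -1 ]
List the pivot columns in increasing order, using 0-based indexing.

r1 -> 1/3·r1
  [   1    1  -5/3  -4/3 ]
  [ -15  -15    25     2 ]
  [   9    9   -15    -1 ]
r2 -> r2 + 15·r1
  [ 1  1  -5/3  -4/3 ]
  [ 0  0     0   -18 ]
  [ 9  9   -15    -1 ]
r3 -> r3 − 9·r1
  [ 1  1  -5/3  -4/3 ]
  [ 0  0     0   -18 ]
  [ 0  0     0    11 ]
r2 -> -1/18·r2
  [ 1  1  -5/3  -4/3 ]
  [ 0  0     0     1 ]
  [ 0  0     0    11 ]
r3 -> r3 − 11·r2
  [ 1  1  -5/3  -4/3 ]
  [ 0  0     0     1 ]
  [ 0  0     0     0 ]
r1 -> r1 + 4/3·r2
  [ 1  1  -5/3  0 ]
  [ 0  0     0  1 ]
  [ 0  0     0  0 ]
Pivot columns are the columns containing a leading 1.

0, 3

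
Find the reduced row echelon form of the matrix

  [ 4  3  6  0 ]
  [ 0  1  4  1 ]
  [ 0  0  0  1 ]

[[1, 0, -3/2, 0], [0, 1, 4, 0], [0, 0, 0, 1]]

R1 -> 1/4·R1
  [ 1  3/4  3/2  0 ]
  [ 0    1    4  1 ]
  [ 0    0    0  1 ]
R2 -> R2 − R3
  [ 1  3/4  3/2  0 ]
  [ 0    1    4  0 ]
  [ 0    0    0  1 ]
R1 -> R1 − 3/4·R2
  [ 1  0  -3/2  0 ]
  [ 0  1     4  0 ]
  [ 0  0     0  1 ]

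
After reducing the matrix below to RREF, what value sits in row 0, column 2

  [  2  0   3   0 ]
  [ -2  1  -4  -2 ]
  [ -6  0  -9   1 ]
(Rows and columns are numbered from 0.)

ρ1 ← 1/2·ρ1
  [  1  0  3/2   0 ]
  [ -2  1   -4  -2 ]
  [ -6  0   -9   1 ]
ρ2 ← ρ2 + 2·ρ1
  [  1  0  3/2   0 ]
  [  0  1   -1  -2 ]
  [ -6  0   -9   1 ]
ρ3 ← ρ3 + 6·ρ1
  [ 1  0  3/2   0 ]
  [ 0  1   -1  -2 ]
  [ 0  0    0   1 ]
ρ2 ← ρ2 + 2·ρ3
  [ 1  0  3/2  0 ]
  [ 0  1   -1  0 ]
  [ 0  0    0  1 ]

3/2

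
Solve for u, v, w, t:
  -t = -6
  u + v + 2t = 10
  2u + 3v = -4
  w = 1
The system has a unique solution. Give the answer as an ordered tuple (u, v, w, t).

(-2, 0, 1, 6)

Form the augmented matrix and row-reduce:
  [ 0  0  0  -1  |  -6 ]
  [ 1  1  0   2  |  10 ]
  [ 2  3  0   0  |  -4 ]
  [ 0  0  1   0  |   1 ]
R1 <=> R2
  [ 1  1  0   2  |  10 ]
  [ 0  0  0  -1  |  -6 ]
  [ 2  3  0   0  |  -4 ]
  [ 0  0  1   0  |   1 ]
R3 ← R3 − 2·R1
  [ 1  1  0   2  |   10 ]
  [ 0  0  0  -1  |   -6 ]
  [ 0  1  0  -4  |  -24 ]
  [ 0  0  1   0  |    1 ]
R2 <=> R3
  [ 1  1  0   2  |   10 ]
  [ 0  1  0  -4  |  -24 ]
  [ 0  0  0  -1  |   -6 ]
  [ 0  0  1   0  |    1 ]
R3 <=> R4
  [ 1  1  0   2  |   10 ]
  [ 0  1  0  -4  |  -24 ]
  [ 0  0  1   0  |    1 ]
  [ 0  0  0  -1  |   -6 ]
R4 ← -1·R4
  [ 1  1  0   2  |   10 ]
  [ 0  1  0  -4  |  -24 ]
  [ 0  0  1   0  |    1 ]
  [ 0  0  0   1  |    6 ]
R2 ← R2 + 4·R4
  [ 1  1  0  2  |  10 ]
  [ 0  1  0  0  |   0 ]
  [ 0  0  1  0  |   1 ]
  [ 0  0  0  1  |   6 ]
R1 ← R1 − 2·R4
  [ 1  1  0  0  |  -2 ]
  [ 0  1  0  0  |   0 ]
  [ 0  0  1  0  |   1 ]
  [ 0  0  0  1  |   6 ]
R1 ← R1 − R2
  [ 1  0  0  0  |  -2 ]
  [ 0  1  0  0  |   0 ]
  [ 0  0  1  0  |   1 ]
  [ 0  0  0  1  |   6 ]
Reading off the last column: u = -2, v = 0, w = 1, t = 6.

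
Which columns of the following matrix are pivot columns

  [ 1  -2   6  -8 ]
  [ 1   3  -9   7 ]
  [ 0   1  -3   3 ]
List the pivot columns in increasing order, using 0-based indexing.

R2 ← R2 − R1
  [ 1  -2    6  -8 ]
  [ 0   5  -15  15 ]
  [ 0   1   -3   3 ]
R2 ← 1/5·R2
  [ 1  -2   6  -8 ]
  [ 0   1  -3   3 ]
  [ 0   1  -3   3 ]
R3 ← R3 − R2
  [ 1  -2   6  -8 ]
  [ 0   1  -3   3 ]
  [ 0   0   0   0 ]
R1 ← R1 + 2·R2
  [ 1  0   0  -2 ]
  [ 0  1  -3   3 ]
  [ 0  0   0   0 ]
Pivot columns are the columns containing a leading 1.

0, 1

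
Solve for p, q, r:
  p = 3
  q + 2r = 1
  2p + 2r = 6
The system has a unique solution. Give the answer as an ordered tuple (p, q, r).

Form the augmented matrix and row-reduce:
  [ 1  0  0  |  3 ]
  [ 0  1  2  |  1 ]
  [ 2  0  2  |  6 ]
R3 ← R3 − 2·R1
  [ 1  0  0  |  3 ]
  [ 0  1  2  |  1 ]
  [ 0  0  2  |  0 ]
R3 ← 1/2·R3
  [ 1  0  0  |  3 ]
  [ 0  1  2  |  1 ]
  [ 0  0  1  |  0 ]
R2 ← R2 − 2·R3
  [ 1  0  0  |  3 ]
  [ 0  1  0  |  1 ]
  [ 0  0  1  |  0 ]
Reading off the last column: p = 3, q = 1, r = 0.

(3, 1, 0)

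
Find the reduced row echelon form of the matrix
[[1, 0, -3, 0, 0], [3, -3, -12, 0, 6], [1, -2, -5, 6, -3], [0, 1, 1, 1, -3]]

[[1, 0, -3, 0, 0], [0, 1, 1, 0, 0], [0, 0, 0, 1, 0], [0, 0, 0, 0, 1]]

R2 ← R2 − 3·R1
  [ 1   0  -3  0   0 ]
  [ 0  -3  -3  0   6 ]
  [ 1  -2  -5  6  -3 ]
  [ 0   1   1  1  -3 ]
R3 ← R3 − R1
  [ 1   0  -3  0   0 ]
  [ 0  -3  -3  0   6 ]
  [ 0  -2  -2  6  -3 ]
  [ 0   1   1  1  -3 ]
R2 ← -1/3·R2
  [ 1   0  -3  0   0 ]
  [ 0   1   1  0  -2 ]
  [ 0  -2  -2  6  -3 ]
  [ 0   1   1  1  -3 ]
R3 ← R3 + 2·R2
  [ 1  0  -3  0   0 ]
  [ 0  1   1  0  -2 ]
  [ 0  0   0  6  -7 ]
  [ 0  1   1  1  -3 ]
R4 ← R4 − R2
  [ 1  0  -3  0   0 ]
  [ 0  1   1  0  -2 ]
  [ 0  0   0  6  -7 ]
  [ 0  0   0  1  -1 ]
R3 ← 1/6·R3
  [ 1  0  -3  0     0 ]
  [ 0  1   1  0    -2 ]
  [ 0  0   0  1  -7/6 ]
  [ 0  0   0  1    -1 ]
R4 ← R4 − R3
  [ 1  0  -3  0     0 ]
  [ 0  1   1  0    -2 ]
  [ 0  0   0  1  -7/6 ]
  [ 0  0   0  0   1/6 ]
R4 ← 6·R4
  [ 1  0  -3  0     0 ]
  [ 0  1   1  0    -2 ]
  [ 0  0   0  1  -7/6 ]
  [ 0  0   0  0     1 ]
R3 ← R3 + 7/6·R4
  [ 1  0  -3  0   0 ]
  [ 0  1   1  0  -2 ]
  [ 0  0   0  1   0 ]
  [ 0  0   0  0   1 ]
R2 ← R2 + 2·R4
  [ 1  0  -3  0  0 ]
  [ 0  1   1  0  0 ]
  [ 0  0   0  1  0 ]
  [ 0  0   0  0  1 ]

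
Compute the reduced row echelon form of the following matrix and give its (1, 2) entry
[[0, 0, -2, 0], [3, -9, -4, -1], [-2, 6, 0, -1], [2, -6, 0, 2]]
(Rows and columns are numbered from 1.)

-3

Swap R1 and R2.
  [  3  -9  -4  -1 ]
  [  0   0  -2   0 ]
  [ -2   6   0  -1 ]
  [  2  -6   0   2 ]
Multiply R1 by 1/3.
  [  1  -3  -4/3  -1/3 ]
  [  0   0    -2     0 ]
  [ -2   6     0    -1 ]
  [  2  -6     0     2 ]
Add 2 times R1 to R3.
  [ 1  -3  -4/3  -1/3 ]
  [ 0   0    -2     0 ]
  [ 0   0  -8/3  -5/3 ]
  [ 2  -6     0     2 ]
Subtract 2 times R1 from R4.
  [ 1  -3  -4/3  -1/3 ]
  [ 0   0    -2     0 ]
  [ 0   0  -8/3  -5/3 ]
  [ 0   0   8/3   8/3 ]
Multiply R2 by -1/2.
  [ 1  -3  -4/3  -1/3 ]
  [ 0   0     1     0 ]
  [ 0   0  -8/3  -5/3 ]
  [ 0   0   8/3   8/3 ]
Add 8/3 times R2 to R3.
  [ 1  -3  -4/3  -1/3 ]
  [ 0   0     1     0 ]
  [ 0   0     0  -5/3 ]
  [ 0   0   8/3   8/3 ]
Subtract 8/3 times R2 from R4.
  [ 1  -3  -4/3  -1/3 ]
  [ 0   0     1     0 ]
  [ 0   0     0  -5/3 ]
  [ 0   0     0   8/3 ]
Multiply R3 by -3/5.
  [ 1  -3  -4/3  -1/3 ]
  [ 0   0     1     0 ]
  [ 0   0     0     1 ]
  [ 0   0     0   8/3 ]
Subtract 8/3 times R3 from R4.
  [ 1  -3  -4/3  -1/3 ]
  [ 0   0     1     0 ]
  [ 0   0     0     1 ]
  [ 0   0     0     0 ]
Add 1/3 times R3 to R1.
  [ 1  -3  -4/3  0 ]
  [ 0   0     1  0 ]
  [ 0   0     0  1 ]
  [ 0   0     0  0 ]
Add 4/3 times R2 to R1.
  [ 1  -3  0  0 ]
  [ 0   0  1  0 ]
  [ 0   0  0  1 ]
  [ 0   0  0  0 ]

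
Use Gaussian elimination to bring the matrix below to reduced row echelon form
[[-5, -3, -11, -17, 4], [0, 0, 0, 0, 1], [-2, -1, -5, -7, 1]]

[[1, 0, 4, 4, 0], [0, 1, -3, -1, 0], [0, 0, 0, 0, 1]]

ρ1 ← -1/5·ρ1
  [  1  3/5  11/5  17/5  -4/5 ]
  [  0    0     0     0     1 ]
  [ -2   -1    -5    -7     1 ]
ρ3 ← ρ3 + 2·ρ1
  [ 1  3/5  11/5  17/5  -4/5 ]
  [ 0    0     0     0     1 ]
  [ 0  1/5  -3/5  -1/5  -3/5 ]
ρ2 <=> ρ3
  [ 1  3/5  11/5  17/5  -4/5 ]
  [ 0  1/5  -3/5  -1/5  -3/5 ]
  [ 0    0     0     0     1 ]
ρ2 ← 5·ρ2
  [ 1  3/5  11/5  17/5  -4/5 ]
  [ 0    1    -3    -1    -3 ]
  [ 0    0     0     0     1 ]
ρ2 ← ρ2 + 3·ρ3
  [ 1  3/5  11/5  17/5  -4/5 ]
  [ 0    1    -3    -1     0 ]
  [ 0    0     0     0     1 ]
ρ1 ← ρ1 + 4/5·ρ3
  [ 1  3/5  11/5  17/5  0 ]
  [ 0    1    -3    -1  0 ]
  [ 0    0     0     0  1 ]
ρ1 ← ρ1 − 3/5·ρ2
  [ 1  0   4   4  0 ]
  [ 0  1  -3  -1  0 ]
  [ 0  0   0   0  1 ]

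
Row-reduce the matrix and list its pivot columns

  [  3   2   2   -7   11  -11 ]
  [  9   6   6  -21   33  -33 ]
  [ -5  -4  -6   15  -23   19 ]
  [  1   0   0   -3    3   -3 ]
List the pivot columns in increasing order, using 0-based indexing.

0, 1, 2

R1 -> 1/3·R1
  [  1  2/3  2/3  -7/3  11/3  -11/3 ]
  [  9    6    6   -21    33    -33 ]
  [ -5   -4   -6    15   -23     19 ]
  [  1    0    0    -3     3     -3 ]
R2 -> R2 − 9·R1
  [  1  2/3  2/3  -7/3  11/3  -11/3 ]
  [  0    0    0     0     0      0 ]
  [ -5   -4   -6    15   -23     19 ]
  [  1    0    0    -3     3     -3 ]
R3 -> R3 + 5·R1
  [ 1   2/3   2/3  -7/3   11/3  -11/3 ]
  [ 0     0     0     0      0      0 ]
  [ 0  -2/3  -8/3  10/3  -14/3    2/3 ]
  [ 1     0     0    -3      3     -3 ]
R4 -> R4 − R1
  [ 1   2/3   2/3  -7/3   11/3  -11/3 ]
  [ 0     0     0     0      0      0 ]
  [ 0  -2/3  -8/3  10/3  -14/3    2/3 ]
  [ 0  -2/3  -2/3  -2/3   -2/3    2/3 ]
R2 ↔ R3
  [ 1   2/3   2/3  -7/3   11/3  -11/3 ]
  [ 0  -2/3  -8/3  10/3  -14/3    2/3 ]
  [ 0     0     0     0      0      0 ]
  [ 0  -2/3  -2/3  -2/3   -2/3    2/3 ]
R2 -> -3/2·R2
  [ 1   2/3   2/3  -7/3  11/3  -11/3 ]
  [ 0     1     4    -5     7     -1 ]
  [ 0     0     0     0     0      0 ]
  [ 0  -2/3  -2/3  -2/3  -2/3    2/3 ]
R4 -> R4 + 2/3·R2
  [ 1  2/3  2/3  -7/3  11/3  -11/3 ]
  [ 0    1    4    -5     7     -1 ]
  [ 0    0    0     0     0      0 ]
  [ 0    0    2    -4     4      0 ]
R3 ↔ R4
  [ 1  2/3  2/3  -7/3  11/3  -11/3 ]
  [ 0    1    4    -5     7     -1 ]
  [ 0    0    2    -4     4      0 ]
  [ 0    0    0     0     0      0 ]
R3 -> 1/2·R3
  [ 1  2/3  2/3  -7/3  11/3  -11/3 ]
  [ 0    1    4    -5     7     -1 ]
  [ 0    0    1    -2     2      0 ]
  [ 0    0    0     0     0      0 ]
R2 -> R2 − 4·R3
  [ 1  2/3  2/3  -7/3  11/3  -11/3 ]
  [ 0    1    0     3    -1     -1 ]
  [ 0    0    1    -2     2      0 ]
  [ 0    0    0     0     0      0 ]
R1 -> R1 − 2/3·R3
  [ 1  2/3  0  -1  7/3  -11/3 ]
  [ 0    1  0   3   -1     -1 ]
  [ 0    0  1  -2    2      0 ]
  [ 0    0  0   0    0      0 ]
R1 -> R1 − 2/3·R2
  [ 1  0  0  -3   3  -3 ]
  [ 0  1  0   3  -1  -1 ]
  [ 0  0  1  -2   2   0 ]
  [ 0  0  0   0   0   0 ]
Pivot columns are the columns containing a leading 1.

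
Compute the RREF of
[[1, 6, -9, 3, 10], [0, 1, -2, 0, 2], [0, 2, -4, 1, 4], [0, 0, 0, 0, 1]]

R3 → R3 − 2·R2
  [ 1  6  -9  3  10 ]
  [ 0  1  -2  0   2 ]
  [ 0  0   0  1   0 ]
  [ 0  0   0  0   1 ]
R2 → R2 − 2·R4
  [ 1  6  -9  3  10 ]
  [ 0  1  -2  0   0 ]
  [ 0  0   0  1   0 ]
  [ 0  0   0  0   1 ]
R1 → R1 − 10·R4
  [ 1  6  -9  3  0 ]
  [ 0  1  -2  0  0 ]
  [ 0  0   0  1  0 ]
  [ 0  0   0  0  1 ]
R1 → R1 − 3·R3
  [ 1  6  -9  0  0 ]
  [ 0  1  -2  0  0 ]
  [ 0  0   0  1  0 ]
  [ 0  0   0  0  1 ]
R1 → R1 − 6·R2
  [ 1  0   3  0  0 ]
  [ 0  1  -2  0  0 ]
  [ 0  0   0  1  0 ]
  [ 0  0   0  0  1 ]

[[1, 0, 3, 0, 0], [0, 1, -2, 0, 0], [0, 0, 0, 1, 0], [0, 0, 0, 0, 1]]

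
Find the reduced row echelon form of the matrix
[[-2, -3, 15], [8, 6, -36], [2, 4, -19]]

[[1, 0, -3/2], [0, 1, -4], [0, 0, 0]]

r1 -> -1/2·r1
r2 -> r2 − 8·r1
r3 -> r3 − 2·r1
r2 -> -1/6·r2
r3 -> r3 − r2
r1 -> r1 − 3/2·r2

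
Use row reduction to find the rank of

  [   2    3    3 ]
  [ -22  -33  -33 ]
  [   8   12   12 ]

R1 := 1/2·R1
  [   1  3/2  3/2 ]
  [ -22  -33  -33 ]
  [   8   12   12 ]
R2 := R2 + 22·R1
  [ 1  3/2  3/2 ]
  [ 0    0    0 ]
  [ 8   12   12 ]
R3 := R3 − 8·R1
  [ 1  3/2  3/2 ]
  [ 0    0    0 ]
  [ 0    0    0 ]
The reduced form has 1 nonzero row.

rank = 1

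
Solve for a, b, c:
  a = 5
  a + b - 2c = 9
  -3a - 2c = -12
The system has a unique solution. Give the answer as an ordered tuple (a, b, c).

Form the augmented matrix and row-reduce:
  [  1  0   0  |    5 ]
  [  1  1  -2  |    9 ]
  [ -3  0  -2  |  -12 ]
R2 ← R2 − R1
  [  1  0   0  |    5 ]
  [  0  1  -2  |    4 ]
  [ -3  0  -2  |  -12 ]
R3 ← R3 + 3·R1
  [ 1  0   0  |  5 ]
  [ 0  1  -2  |  4 ]
  [ 0  0  -2  |  3 ]
R3 ← -1/2·R3
  [ 1  0   0  |     5 ]
  [ 0  1  -2  |     4 ]
  [ 0  0   1  |  -3/2 ]
R2 ← R2 + 2·R3
  [ 1  0  0  |     5 ]
  [ 0  1  0  |     1 ]
  [ 0  0  1  |  -3/2 ]
Reading off the last column: a = 5, b = 1, c = -3/2.

(5, 1, -3/2)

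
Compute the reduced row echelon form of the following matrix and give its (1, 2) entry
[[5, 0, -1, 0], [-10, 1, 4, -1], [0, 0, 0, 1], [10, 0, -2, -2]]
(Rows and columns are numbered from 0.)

2

R1 ← 1/5·R1
  [   1  0  -1/5   0 ]
  [ -10  1     4  -1 ]
  [   0  0     0   1 ]
  [  10  0    -2  -2 ]
R2 ← R2 + 10·R1
  [  1  0  -1/5   0 ]
  [  0  1     2  -1 ]
  [  0  0     0   1 ]
  [ 10  0    -2  -2 ]
R4 ← R4 − 10·R1
  [ 1  0  -1/5   0 ]
  [ 0  1     2  -1 ]
  [ 0  0     0   1 ]
  [ 0  0     0  -2 ]
R4 ← R4 + 2·R3
  [ 1  0  -1/5   0 ]
  [ 0  1     2  -1 ]
  [ 0  0     0   1 ]
  [ 0  0     0   0 ]
R2 ← R2 + R3
  [ 1  0  -1/5  0 ]
  [ 0  1     2  0 ]
  [ 0  0     0  1 ]
  [ 0  0     0  0 ]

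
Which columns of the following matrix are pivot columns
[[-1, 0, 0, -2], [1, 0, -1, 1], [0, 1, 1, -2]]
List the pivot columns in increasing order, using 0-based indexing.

r1 := -1·r1
  [ 1  0   0   2 ]
  [ 1  0  -1   1 ]
  [ 0  1   1  -2 ]
r2 := r2 − r1
  [ 1  0   0   2 ]
  [ 0  0  -1  -1 ]
  [ 0  1   1  -2 ]
r2 ↔ r3
  [ 1  0   0   2 ]
  [ 0  1   1  -2 ]
  [ 0  0  -1  -1 ]
r3 := -1·r3
  [ 1  0  0   2 ]
  [ 0  1  1  -2 ]
  [ 0  0  1   1 ]
r2 := r2 − r3
  [ 1  0  0   2 ]
  [ 0  1  0  -3 ]
  [ 0  0  1   1 ]
Pivot columns are the columns containing a leading 1.

0, 1, 2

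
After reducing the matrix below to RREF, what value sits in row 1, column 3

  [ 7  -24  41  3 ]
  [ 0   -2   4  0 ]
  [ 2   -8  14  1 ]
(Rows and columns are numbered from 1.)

R1 := 1/7·R1
  [ 1  -24/7  41/7  3/7 ]
  [ 0     -2     4    0 ]
  [ 2     -8    14    1 ]
R3 := R3 − 2·R1
  [ 1  -24/7  41/7  3/7 ]
  [ 0     -2     4    0 ]
  [ 0   -8/7  16/7  1/7 ]
R2 := -1/2·R2
  [ 1  -24/7  41/7  3/7 ]
  [ 0      1    -2    0 ]
  [ 0   -8/7  16/7  1/7 ]
R3 := R3 + 8/7·R2
  [ 1  -24/7  41/7  3/7 ]
  [ 0      1    -2    0 ]
  [ 0      0     0  1/7 ]
R3 := 7·R3
  [ 1  -24/7  41/7  3/7 ]
  [ 0      1    -2    0 ]
  [ 0      0     0    1 ]
R1 := R1 − 3/7·R3
  [ 1  -24/7  41/7  0 ]
  [ 0      1    -2  0 ]
  [ 0      0     0  1 ]
R1 := R1 + 24/7·R2
  [ 1  0  -1  0 ]
  [ 0  1  -2  0 ]
  [ 0  0   0  1 ]

-1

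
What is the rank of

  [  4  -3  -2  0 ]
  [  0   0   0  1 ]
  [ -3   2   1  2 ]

Multiply R1 by 1/4.
  [  1  -3/4  -1/2  0 ]
  [  0     0     0  1 ]
  [ -3     2     1  2 ]
Add 3 times R1 to R3.
  [ 1  -3/4  -1/2  0 ]
  [ 0     0     0  1 ]
  [ 0  -1/4  -1/2  2 ]
Swap R2 and R3.
  [ 1  -3/4  -1/2  0 ]
  [ 0  -1/4  -1/2  2 ]
  [ 0     0     0  1 ]
Multiply R2 by -4.
  [ 1  -3/4  -1/2   0 ]
  [ 0     1     2  -8 ]
  [ 0     0     0   1 ]
Add 8 times R3 to R2.
  [ 1  -3/4  -1/2  0 ]
  [ 0     1     2  0 ]
  [ 0     0     0  1 ]
Add 3/4 times R2 to R1.
  [ 1  0  1  0 ]
  [ 0  1  2  0 ]
  [ 0  0  0  1 ]
The reduced form has 3 nonzero rows.

rank = 3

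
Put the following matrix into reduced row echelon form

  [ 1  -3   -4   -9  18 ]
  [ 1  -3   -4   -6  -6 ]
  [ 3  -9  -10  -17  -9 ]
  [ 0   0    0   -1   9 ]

R2 ← R2 − R1
  [ 1  -3   -4   -9   18 ]
  [ 0   0    0    3  -24 ]
  [ 3  -9  -10  -17   -9 ]
  [ 0   0    0   -1    9 ]
R3 ← R3 − 3·R1
  [ 1  -3  -4  -9   18 ]
  [ 0   0   0   3  -24 ]
  [ 0   0   2  10  -63 ]
  [ 0   0   0  -1    9 ]
R2 ↔ R3
  [ 1  -3  -4  -9   18 ]
  [ 0   0   2  10  -63 ]
  [ 0   0   0   3  -24 ]
  [ 0   0   0  -1    9 ]
R2 ← 1/2·R2
  [ 1  -3  -4  -9     18 ]
  [ 0   0   1   5  -63/2 ]
  [ 0   0   0   3    -24 ]
  [ 0   0   0  -1      9 ]
R3 ← 1/3·R3
  [ 1  -3  -4  -9     18 ]
  [ 0   0   1   5  -63/2 ]
  [ 0   0   0   1     -8 ]
  [ 0   0   0  -1      9 ]
R4 ← R4 + R3
  [ 1  -3  -4  -9     18 ]
  [ 0   0   1   5  -63/2 ]
  [ 0   0   0   1     -8 ]
  [ 0   0   0   0      1 ]
R3 ← R3 + 8·R4
  [ 1  -3  -4  -9     18 ]
  [ 0   0   1   5  -63/2 ]
  [ 0   0   0   1      0 ]
  [ 0   0   0   0      1 ]
R2 ← R2 + 63/2·R4
  [ 1  -3  -4  -9  18 ]
  [ 0   0   1   5   0 ]
  [ 0   0   0   1   0 ]
  [ 0   0   0   0   1 ]
R1 ← R1 − 18·R4
  [ 1  -3  -4  -9  0 ]
  [ 0   0   1   5  0 ]
  [ 0   0   0   1  0 ]
  [ 0   0   0   0  1 ]
R2 ← R2 − 5·R3
  [ 1  -3  -4  -9  0 ]
  [ 0   0   1   0  0 ]
  [ 0   0   0   1  0 ]
  [ 0   0   0   0  1 ]
R1 ← R1 + 9·R3
  [ 1  -3  -4  0  0 ]
  [ 0   0   1  0  0 ]
  [ 0   0   0  1  0 ]
  [ 0   0   0  0  1 ]
R1 ← R1 + 4·R2
  [ 1  -3  0  0  0 ]
  [ 0   0  1  0  0 ]
  [ 0   0  0  1  0 ]
  [ 0   0  0  0  1 ]

[[1, -3, 0, 0, 0], [0, 0, 1, 0, 0], [0, 0, 0, 1, 0], [0, 0, 0, 0, 1]]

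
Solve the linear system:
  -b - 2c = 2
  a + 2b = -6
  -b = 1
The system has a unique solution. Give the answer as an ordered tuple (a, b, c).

(-4, -1, -1/2)

Form the augmented matrix and row-reduce:
  [ 0  -1  -2  |   2 ]
  [ 1   2   0  |  -6 ]
  [ 0  -1   0  |   1 ]
r1 ↔ r2
  [ 1   2   0  |  -6 ]
  [ 0  -1  -2  |   2 ]
  [ 0  -1   0  |   1 ]
r2 -> -1·r2
  [ 1   2  0  |  -6 ]
  [ 0   1  2  |  -2 ]
  [ 0  -1  0  |   1 ]
r3 -> r3 + r2
  [ 1  2  0  |  -6 ]
  [ 0  1  2  |  -2 ]
  [ 0  0  2  |  -1 ]
r3 -> 1/2·r3
  [ 1  2  0  |    -6 ]
  [ 0  1  2  |    -2 ]
  [ 0  0  1  |  -1/2 ]
r2 -> r2 − 2·r3
  [ 1  2  0  |    -6 ]
  [ 0  1  0  |    -1 ]
  [ 0  0  1  |  -1/2 ]
r1 -> r1 − 2·r2
  [ 1  0  0  |    -4 ]
  [ 0  1  0  |    -1 ]
  [ 0  0  1  |  -1/2 ]
Reading off the last column: a = -4, b = -1, c = -1/2.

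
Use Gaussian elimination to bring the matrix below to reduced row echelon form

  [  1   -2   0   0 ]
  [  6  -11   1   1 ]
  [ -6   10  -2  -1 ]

R2 ← R2 − 6·R1
  [  1  -2   0   0 ]
  [  0   1   1   1 ]
  [ -6  10  -2  -1 ]
R3 ← R3 + 6·R1
  [ 1  -2   0   0 ]
  [ 0   1   1   1 ]
  [ 0  -2  -2  -1 ]
R3 ← R3 + 2·R2
  [ 1  -2  0  0 ]
  [ 0   1  1  1 ]
  [ 0   0  0  1 ]
R2 ← R2 − R3
  [ 1  -2  0  0 ]
  [ 0   1  1  0 ]
  [ 0   0  0  1 ]
R1 ← R1 + 2·R2
  [ 1  0  2  0 ]
  [ 0  1  1  0 ]
  [ 0  0  0  1 ]

[[1, 0, 2, 0], [0, 1, 1, 0], [0, 0, 0, 1]]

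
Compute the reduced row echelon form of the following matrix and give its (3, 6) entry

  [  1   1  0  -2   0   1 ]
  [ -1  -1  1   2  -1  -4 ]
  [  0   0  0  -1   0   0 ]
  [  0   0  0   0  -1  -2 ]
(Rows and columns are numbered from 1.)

0

R2 → R2 + R1
  [ 1  1  0  -2   0   1 ]
  [ 0  0  1   0  -1  -3 ]
  [ 0  0  0  -1   0   0 ]
  [ 0  0  0   0  -1  -2 ]
R3 → -1·R3
  [ 1  1  0  -2   0   1 ]
  [ 0  0  1   0  -1  -3 ]
  [ 0  0  0   1   0   0 ]
  [ 0  0  0   0  -1  -2 ]
R4 → -1·R4
  [ 1  1  0  -2   0   1 ]
  [ 0  0  1   0  -1  -3 ]
  [ 0  0  0   1   0   0 ]
  [ 0  0  0   0   1   2 ]
R2 → R2 + R4
  [ 1  1  0  -2  0   1 ]
  [ 0  0  1   0  0  -1 ]
  [ 0  0  0   1  0   0 ]
  [ 0  0  0   0  1   2 ]
R1 → R1 + 2·R3
  [ 1  1  0  0  0   1 ]
  [ 0  0  1  0  0  -1 ]
  [ 0  0  0  1  0   0 ]
  [ 0  0  0  0  1   2 ]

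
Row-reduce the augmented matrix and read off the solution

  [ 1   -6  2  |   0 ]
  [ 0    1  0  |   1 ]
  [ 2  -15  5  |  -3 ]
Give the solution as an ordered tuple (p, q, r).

(6, 1, 0)

ρ3 := ρ3 − 2·ρ1
  [ 1  -6  2  |   0 ]
  [ 0   1  0  |   1 ]
  [ 0  -3  1  |  -3 ]
ρ3 := ρ3 + 3·ρ2
  [ 1  -6  2  |  0 ]
  [ 0   1  0  |  1 ]
  [ 0   0  1  |  0 ]
ρ1 := ρ1 − 2·ρ3
  [ 1  -6  0  |  0 ]
  [ 0   1  0  |  1 ]
  [ 0   0  1  |  0 ]
ρ1 := ρ1 + 6·ρ2
  [ 1  0  0  |  6 ]
  [ 0  1  0  |  1 ]
  [ 0  0  1  |  0 ]
Reading off the last column: p = 6, q = 1, r = 0.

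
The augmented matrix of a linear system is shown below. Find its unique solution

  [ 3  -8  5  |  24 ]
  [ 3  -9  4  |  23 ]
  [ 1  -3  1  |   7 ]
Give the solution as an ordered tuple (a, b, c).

(2, -1, 2)

R1 ← 1/3·R1
  [ 1  -8/3  5/3  |   8 ]
  [ 3    -9    4  |  23 ]
  [ 1    -3    1  |   7 ]
R2 ← R2 − 3·R1
  [ 1  -8/3  5/3  |   8 ]
  [ 0    -1   -1  |  -1 ]
  [ 1    -3    1  |   7 ]
R3 ← R3 − R1
  [ 1  -8/3   5/3  |   8 ]
  [ 0    -1    -1  |  -1 ]
  [ 0  -1/3  -2/3  |  -1 ]
R2 ← -1·R2
  [ 1  -8/3   5/3  |   8 ]
  [ 0     1     1  |   1 ]
  [ 0  -1/3  -2/3  |  -1 ]
R3 ← R3 + 1/3·R2
  [ 1  -8/3   5/3  |     8 ]
  [ 0     1     1  |     1 ]
  [ 0     0  -1/3  |  -2/3 ]
R3 ← -3·R3
  [ 1  -8/3  5/3  |  8 ]
  [ 0     1    1  |  1 ]
  [ 0     0    1  |  2 ]
R2 ← R2 − R3
  [ 1  -8/3  5/3  |   8 ]
  [ 0     1    0  |  -1 ]
  [ 0     0    1  |   2 ]
R1 ← R1 − 5/3·R3
  [ 1  -8/3  0  |  14/3 ]
  [ 0     1  0  |    -1 ]
  [ 0     0  1  |     2 ]
R1 ← R1 + 8/3·R2
  [ 1  0  0  |   2 ]
  [ 0  1  0  |  -1 ]
  [ 0  0  1  |   2 ]
Reading off the last column: a = 2, b = -1, c = 2.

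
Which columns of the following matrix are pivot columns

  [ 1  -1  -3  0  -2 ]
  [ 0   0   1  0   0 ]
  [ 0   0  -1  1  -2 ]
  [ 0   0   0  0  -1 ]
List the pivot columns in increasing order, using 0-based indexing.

r3 := r3 + r2
  [ 1  -1  -3  0  -2 ]
  [ 0   0   1  0   0 ]
  [ 0   0   0  1  -2 ]
  [ 0   0   0  0  -1 ]
r4 := -1·r4
  [ 1  -1  -3  0  -2 ]
  [ 0   0   1  0   0 ]
  [ 0   0   0  1  -2 ]
  [ 0   0   0  0   1 ]
r3 := r3 + 2·r4
  [ 1  -1  -3  0  -2 ]
  [ 0   0   1  0   0 ]
  [ 0   0   0  1   0 ]
  [ 0   0   0  0   1 ]
r1 := r1 + 2·r4
  [ 1  -1  -3  0  0 ]
  [ 0   0   1  0  0 ]
  [ 0   0   0  1  0 ]
  [ 0   0   0  0  1 ]
r1 := r1 + 3·r2
  [ 1  -1  0  0  0 ]
  [ 0   0  1  0  0 ]
  [ 0   0  0  1  0 ]
  [ 0   0  0  0  1 ]
Pivot columns are the columns containing a leading 1.

0, 2, 3, 4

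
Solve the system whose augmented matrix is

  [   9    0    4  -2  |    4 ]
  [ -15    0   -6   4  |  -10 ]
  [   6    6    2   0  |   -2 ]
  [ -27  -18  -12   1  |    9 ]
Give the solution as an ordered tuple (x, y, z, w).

R1 ← 1/9·R1
  [   1    0  4/9  -2/9  |  4/9 ]
  [ -15    0   -6     4  |  -10 ]
  [   6    6    2     0  |   -2 ]
  [ -27  -18  -12     1  |    9 ]
R2 ← R2 + 15·R1
  [   1    0  4/9  -2/9  |    4/9 ]
  [   0    0  2/3   2/3  |  -10/3 ]
  [   6    6    2     0  |     -2 ]
  [ -27  -18  -12     1  |      9 ]
R3 ← R3 − 6·R1
  [   1    0   4/9  -2/9  |    4/9 ]
  [   0    0   2/3   2/3  |  -10/3 ]
  [   0    6  -2/3   4/3  |  -14/3 ]
  [ -27  -18   -12     1  |      9 ]
R4 ← R4 + 27·R1
  [ 1    0   4/9  -2/9  |    4/9 ]
  [ 0    0   2/3   2/3  |  -10/3 ]
  [ 0    6  -2/3   4/3  |  -14/3 ]
  [ 0  -18     0    -5  |     21 ]
R2 <-> R3
  [ 1    0   4/9  -2/9  |    4/9 ]
  [ 0    6  -2/3   4/3  |  -14/3 ]
  [ 0    0   2/3   2/3  |  -10/3 ]
  [ 0  -18     0    -5  |     21 ]
R2 ← 1/6·R2
  [ 1    0   4/9  -2/9  |    4/9 ]
  [ 0    1  -1/9   2/9  |   -7/9 ]
  [ 0    0   2/3   2/3  |  -10/3 ]
  [ 0  -18     0    -5  |     21 ]
R4 ← R4 + 18·R2
  [ 1  0   4/9  -2/9  |    4/9 ]
  [ 0  1  -1/9   2/9  |   -7/9 ]
  [ 0  0   2/3   2/3  |  -10/3 ]
  [ 0  0    -2    -1  |      7 ]
R3 ← 3/2·R3
  [ 1  0   4/9  -2/9  |   4/9 ]
  [ 0  1  -1/9   2/9  |  -7/9 ]
  [ 0  0     1     1  |    -5 ]
  [ 0  0    -2    -1  |     7 ]
R4 ← R4 + 2·R3
  [ 1  0   4/9  -2/9  |   4/9 ]
  [ 0  1  -1/9   2/9  |  -7/9 ]
  [ 0  0     1     1  |    -5 ]
  [ 0  0     0     1  |    -3 ]
R3 ← R3 − R4
  [ 1  0   4/9  -2/9  |   4/9 ]
  [ 0  1  -1/9   2/9  |  -7/9 ]
  [ 0  0     1     0  |    -2 ]
  [ 0  0     0     1  |    -3 ]
R2 ← R2 − 2/9·R4
  [ 1  0   4/9  -2/9  |   4/9 ]
  [ 0  1  -1/9     0  |  -1/9 ]
  [ 0  0     1     0  |    -2 ]
  [ 0  0     0     1  |    -3 ]
R1 ← R1 + 2/9·R4
  [ 1  0   4/9  0  |  -2/9 ]
  [ 0  1  -1/9  0  |  -1/9 ]
  [ 0  0     1  0  |    -2 ]
  [ 0  0     0  1  |    -3 ]
R2 ← R2 + 1/9·R3
  [ 1  0  4/9  0  |  -2/9 ]
  [ 0  1    0  0  |  -1/3 ]
  [ 0  0    1  0  |    -2 ]
  [ 0  0    0  1  |    -3 ]
R1 ← R1 − 4/9·R3
  [ 1  0  0  0  |   2/3 ]
  [ 0  1  0  0  |  -1/3 ]
  [ 0  0  1  0  |    -2 ]
  [ 0  0  0  1  |    -3 ]
Reading off the last column: x = 2/3, y = -1/3, z = -2, w = -3.

(2/3, -1/3, -2, -3)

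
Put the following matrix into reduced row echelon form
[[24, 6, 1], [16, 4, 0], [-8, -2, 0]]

[[1, 1/4, 0], [0, 0, 1], [0, 0, 0]]

ρ1 -> 1/24·ρ1
  [  1  1/4  1/24 ]
  [ 16    4     0 ]
  [ -8   -2     0 ]
ρ2 -> ρ2 − 16·ρ1
  [  1  1/4  1/24 ]
  [  0    0  -2/3 ]
  [ -8   -2     0 ]
ρ3 -> ρ3 + 8·ρ1
  [ 1  1/4  1/24 ]
  [ 0    0  -2/3 ]
  [ 0    0   1/3 ]
ρ2 -> -3/2·ρ2
  [ 1  1/4  1/24 ]
  [ 0    0     1 ]
  [ 0    0   1/3 ]
ρ3 -> ρ3 − 1/3·ρ2
  [ 1  1/4  1/24 ]
  [ 0    0     1 ]
  [ 0    0     0 ]
ρ1 -> ρ1 − 1/24·ρ2
  [ 1  1/4  0 ]
  [ 0    0  1 ]
  [ 0    0  0 ]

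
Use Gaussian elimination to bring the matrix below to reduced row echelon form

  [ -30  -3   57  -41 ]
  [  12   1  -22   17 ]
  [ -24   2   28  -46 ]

R1 → -1/30·R1
  [   1  1/10  -19/10  41/30 ]
  [  12     1     -22     17 ]
  [ -24     2      28    -46 ]
R2 → R2 − 12·R1
  [   1  1/10  -19/10  41/30 ]
  [   0  -1/5     4/5    3/5 ]
  [ -24     2      28    -46 ]
R3 → R3 + 24·R1
  [ 1  1/10  -19/10  41/30 ]
  [ 0  -1/5     4/5    3/5 ]
  [ 0  22/5   -88/5  -66/5 ]
R2 → -5·R2
  [ 1  1/10  -19/10  41/30 ]
  [ 0     1      -4     -3 ]
  [ 0  22/5   -88/5  -66/5 ]
R3 → R3 − 22/5·R2
  [ 1  1/10  -19/10  41/30 ]
  [ 0     1      -4     -3 ]
  [ 0     0       0      0 ]
R1 → R1 − 1/10·R2
  [ 1  0  -3/2  5/3 ]
  [ 0  1    -4   -3 ]
  [ 0  0     0    0 ]

[[1, 0, -3/2, 5/3], [0, 1, -4, -3], [0, 0, 0, 0]]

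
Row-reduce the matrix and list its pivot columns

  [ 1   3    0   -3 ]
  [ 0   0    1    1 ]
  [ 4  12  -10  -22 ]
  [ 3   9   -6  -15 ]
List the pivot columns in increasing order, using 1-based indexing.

1, 3

R3 ← R3 − 4·R1
R4 ← R4 − 3·R1
R3 ← R3 + 10·R2
R4 ← R4 + 6·R2
Pivot columns are the columns containing a leading 1.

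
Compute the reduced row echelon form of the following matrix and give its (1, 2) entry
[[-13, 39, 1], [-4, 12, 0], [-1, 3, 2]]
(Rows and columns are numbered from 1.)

-3

r1 -> -1/13·r1
  [  1  -3  -1/13 ]
  [ -4  12      0 ]
  [ -1   3      2 ]
r2 -> r2 + 4·r1
  [  1  -3  -1/13 ]
  [  0   0  -4/13 ]
  [ -1   3      2 ]
r3 -> r3 + r1
  [ 1  -3  -1/13 ]
  [ 0   0  -4/13 ]
  [ 0   0  25/13 ]
r2 -> -13/4·r2
  [ 1  -3  -1/13 ]
  [ 0   0      1 ]
  [ 0   0  25/13 ]
r3 -> r3 − 25/13·r2
  [ 1  -3  -1/13 ]
  [ 0   0      1 ]
  [ 0   0      0 ]
r1 -> r1 + 1/13·r2
  [ 1  -3  0 ]
  [ 0   0  1 ]
  [ 0   0  0 ]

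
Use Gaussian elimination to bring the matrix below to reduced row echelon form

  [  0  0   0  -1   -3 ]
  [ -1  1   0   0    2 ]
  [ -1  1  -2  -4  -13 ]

[[1, -1, 0, 0, -2], [0, 0, 1, 0, 3/2], [0, 0, 0, 1, 3]]

R1 <-> R2
R1 ← -1·R1
R3 ← R3 + R1
R2 <-> R3
R2 ← -1/2·R2
R3 ← -1·R3
R2 ← R2 − 2·R3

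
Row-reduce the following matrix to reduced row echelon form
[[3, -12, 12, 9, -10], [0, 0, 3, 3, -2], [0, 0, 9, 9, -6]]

[[1, -4, 0, -1, -2/3], [0, 0, 1, 1, -2/3], [0, 0, 0, 0, 0]]

R1 ← 1/3·R1
  [ 1  -4  4  3  -10/3 ]
  [ 0   0  3  3     -2 ]
  [ 0   0  9  9     -6 ]
R2 ← 1/3·R2
  [ 1  -4  4  3  -10/3 ]
  [ 0   0  1  1   -2/3 ]
  [ 0   0  9  9     -6 ]
R3 ← R3 − 9·R2
  [ 1  -4  4  3  -10/3 ]
  [ 0   0  1  1   -2/3 ]
  [ 0   0  0  0      0 ]
R1 ← R1 − 4·R2
  [ 1  -4  0  -1  -2/3 ]
  [ 0   0  1   1  -2/3 ]
  [ 0   0  0   0     0 ]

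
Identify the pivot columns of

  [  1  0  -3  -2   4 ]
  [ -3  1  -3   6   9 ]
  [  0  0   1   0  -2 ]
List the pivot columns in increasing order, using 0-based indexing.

R2 → R2 + 3·R1
  [ 1  0   -3  -2   4 ]
  [ 0  1  -12   0  21 ]
  [ 0  0    1   0  -2 ]
R2 → R2 + 12·R3
  [ 1  0  -3  -2   4 ]
  [ 0  1   0   0  -3 ]
  [ 0  0   1   0  -2 ]
R1 → R1 + 3·R3
  [ 1  0  0  -2  -2 ]
  [ 0  1  0   0  -3 ]
  [ 0  0  1   0  -2 ]
Pivot columns are the columns containing a leading 1.

0, 1, 2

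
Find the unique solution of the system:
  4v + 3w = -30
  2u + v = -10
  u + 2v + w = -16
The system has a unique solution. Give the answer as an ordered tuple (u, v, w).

Form the augmented matrix and row-reduce:
  [ 0  4  3  |  -30 ]
  [ 2  1  0  |  -10 ]
  [ 1  2  1  |  -16 ]
Swap r1 and r2.
  [ 2  1  0  |  -10 ]
  [ 0  4  3  |  -30 ]
  [ 1  2  1  |  -16 ]
Multiply r1 by 1/2.
  [ 1  1/2  0  |   -5 ]
  [ 0    4  3  |  -30 ]
  [ 1    2  1  |  -16 ]
Subtract r1 from r3.
  [ 1  1/2  0  |   -5 ]
  [ 0    4  3  |  -30 ]
  [ 0  3/2  1  |  -11 ]
Multiply r2 by 1/4.
  [ 1  1/2    0  |     -5 ]
  [ 0    1  3/4  |  -15/2 ]
  [ 0  3/2    1  |    -11 ]
Subtract 3/2 times r2 from r3.
  [ 1  1/2     0  |     -5 ]
  [ 0    1   3/4  |  -15/2 ]
  [ 0    0  -1/8  |    1/4 ]
Multiply r3 by -8.
  [ 1  1/2    0  |     -5 ]
  [ 0    1  3/4  |  -15/2 ]
  [ 0    0    1  |     -2 ]
Subtract 3/4 times r3 from r2.
  [ 1  1/2  0  |  -5 ]
  [ 0    1  0  |  -6 ]
  [ 0    0  1  |  -2 ]
Subtract 1/2 times r2 from r1.
  [ 1  0  0  |  -2 ]
  [ 0  1  0  |  -6 ]
  [ 0  0  1  |  -2 ]
Reading off the last column: u = -2, v = -6, w = -2.

(-2, -6, -2)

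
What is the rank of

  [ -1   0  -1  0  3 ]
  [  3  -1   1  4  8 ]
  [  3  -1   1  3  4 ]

Multiply R1 by -1.
  [ 1   0  1  0  -3 ]
  [ 3  -1  1  4   8 ]
  [ 3  -1  1  3   4 ]
Subtract 3 times R1 from R2.
  [ 1   0   1  0  -3 ]
  [ 0  -1  -2  4  17 ]
  [ 3  -1   1  3   4 ]
Subtract 3 times R1 from R3.
  [ 1   0   1  0  -3 ]
  [ 0  -1  -2  4  17 ]
  [ 0  -1  -2  3  13 ]
Multiply R2 by -1.
  [ 1   0   1   0   -3 ]
  [ 0   1   2  -4  -17 ]
  [ 0  -1  -2   3   13 ]
Add R2 to R3.
  [ 1  0  1   0   -3 ]
  [ 0  1  2  -4  -17 ]
  [ 0  0  0  -1   -4 ]
Multiply R3 by -1.
  [ 1  0  1   0   -3 ]
  [ 0  1  2  -4  -17 ]
  [ 0  0  0   1    4 ]
Add 4 times R3 to R2.
  [ 1  0  1  0  -3 ]
  [ 0  1  2  0  -1 ]
  [ 0  0  0  1   4 ]
The reduced form has 3 nonzero rows.

rank = 3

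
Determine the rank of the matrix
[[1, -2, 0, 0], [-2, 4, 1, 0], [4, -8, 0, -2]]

rank = 3

ρ2 -> ρ2 + 2·ρ1
  [ 1  -2  0   0 ]
  [ 0   0  1   0 ]
  [ 4  -8  0  -2 ]
ρ3 -> ρ3 − 4·ρ1
  [ 1  -2  0   0 ]
  [ 0   0  1   0 ]
  [ 0   0  0  -2 ]
ρ3 -> -1/2·ρ3
  [ 1  -2  0  0 ]
  [ 0   0  1  0 ]
  [ 0   0  0  1 ]
The reduced form has 3 nonzero rows.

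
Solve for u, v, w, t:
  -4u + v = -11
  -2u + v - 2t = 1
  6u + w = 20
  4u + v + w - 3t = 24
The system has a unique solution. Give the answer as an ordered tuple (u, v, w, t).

(3, 1, 2, -3)

Form the augmented matrix and row-reduce:
  [ -4  1  0   0  |  -11 ]
  [ -2  1  0  -2  |    1 ]
  [  6  0  1   0  |   20 ]
  [  4  1  1  -3  |   24 ]
Multiply r1 by -1/4.
  [  1  -1/4  0   0  |  11/4 ]
  [ -2     1  0  -2  |     1 ]
  [  6     0  1   0  |    20 ]
  [  4     1  1  -3  |    24 ]
Add 2 times r1 to r2.
  [ 1  -1/4  0   0  |  11/4 ]
  [ 0   1/2  0  -2  |  13/2 ]
  [ 6     0  1   0  |    20 ]
  [ 4     1  1  -3  |    24 ]
Subtract 6 times r1 from r3.
  [ 1  -1/4  0   0  |  11/4 ]
  [ 0   1/2  0  -2  |  13/2 ]
  [ 0   3/2  1   0  |   7/2 ]
  [ 4     1  1  -3  |    24 ]
Subtract 4 times r1 from r4.
  [ 1  -1/4  0   0  |  11/4 ]
  [ 0   1/2  0  -2  |  13/2 ]
  [ 0   3/2  1   0  |   7/2 ]
  [ 0     2  1  -3  |    13 ]
Multiply r2 by 2.
  [ 1  -1/4  0   0  |  11/4 ]
  [ 0     1  0  -4  |    13 ]
  [ 0   3/2  1   0  |   7/2 ]
  [ 0     2  1  -3  |    13 ]
Subtract 3/2 times r2 from r3.
  [ 1  -1/4  0   0  |  11/4 ]
  [ 0     1  0  -4  |    13 ]
  [ 0     0  1   6  |   -16 ]
  [ 0     2  1  -3  |    13 ]
Subtract 2 times r2 from r4.
  [ 1  -1/4  0   0  |  11/4 ]
  [ 0     1  0  -4  |    13 ]
  [ 0     0  1   6  |   -16 ]
  [ 0     0  1   5  |   -13 ]
Subtract r3 from r4.
  [ 1  -1/4  0   0  |  11/4 ]
  [ 0     1  0  -4  |    13 ]
  [ 0     0  1   6  |   -16 ]
  [ 0     0  0  -1  |     3 ]
Multiply r4 by -1.
  [ 1  -1/4  0   0  |  11/4 ]
  [ 0     1  0  -4  |    13 ]
  [ 0     0  1   6  |   -16 ]
  [ 0     0  0   1  |    -3 ]
Subtract 6 times r4 from r3.
  [ 1  -1/4  0   0  |  11/4 ]
  [ 0     1  0  -4  |    13 ]
  [ 0     0  1   0  |     2 ]
  [ 0     0  0   1  |    -3 ]
Add 4 times r4 to r2.
  [ 1  -1/4  0  0  |  11/4 ]
  [ 0     1  0  0  |     1 ]
  [ 0     0  1  0  |     2 ]
  [ 0     0  0  1  |    -3 ]
Add 1/4 times r2 to r1.
  [ 1  0  0  0  |   3 ]
  [ 0  1  0  0  |   1 ]
  [ 0  0  1  0  |   2 ]
  [ 0  0  0  1  |  -3 ]
Reading off the last column: u = 3, v = 1, w = 2, t = -3.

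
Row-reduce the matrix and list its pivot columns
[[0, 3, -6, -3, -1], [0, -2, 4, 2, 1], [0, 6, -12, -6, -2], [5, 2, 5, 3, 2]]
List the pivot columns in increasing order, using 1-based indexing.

R1 <-> R4
  [ 5   2    5   3   2 ]
  [ 0  -2    4   2   1 ]
  [ 0   6  -12  -6  -2 ]
  [ 0   3   -6  -3  -1 ]
R1 := 1/5·R1
  [ 1  2/5    1  3/5  2/5 ]
  [ 0   -2    4    2    1 ]
  [ 0    6  -12   -6   -2 ]
  [ 0    3   -6   -3   -1 ]
R2 := -1/2·R2
  [ 1  2/5    1  3/5   2/5 ]
  [ 0    1   -2   -1  -1/2 ]
  [ 0    6  -12   -6    -2 ]
  [ 0    3   -6   -3    -1 ]
R3 := R3 − 6·R2
  [ 1  2/5   1  3/5   2/5 ]
  [ 0    1  -2   -1  -1/2 ]
  [ 0    0   0    0     1 ]
  [ 0    3  -6   -3    -1 ]
R4 := R4 − 3·R2
  [ 1  2/5   1  3/5   2/5 ]
  [ 0    1  -2   -1  -1/2 ]
  [ 0    0   0    0     1 ]
  [ 0    0   0    0   1/2 ]
R4 := R4 − 1/2·R3
  [ 1  2/5   1  3/5   2/5 ]
  [ 0    1  -2   -1  -1/2 ]
  [ 0    0   0    0     1 ]
  [ 0    0   0    0     0 ]
R2 := R2 + 1/2·R3
  [ 1  2/5   1  3/5  2/5 ]
  [ 0    1  -2   -1    0 ]
  [ 0    0   0    0    1 ]
  [ 0    0   0    0    0 ]
R1 := R1 − 2/5·R3
  [ 1  2/5   1  3/5  0 ]
  [ 0    1  -2   -1  0 ]
  [ 0    0   0    0  1 ]
  [ 0    0   0    0  0 ]
R1 := R1 − 2/5·R2
  [ 1  0  9/5   1  0 ]
  [ 0  1   -2  -1  0 ]
  [ 0  0    0   0  1 ]
  [ 0  0    0   0  0 ]
Pivot columns are the columns containing a leading 1.

1, 2, 5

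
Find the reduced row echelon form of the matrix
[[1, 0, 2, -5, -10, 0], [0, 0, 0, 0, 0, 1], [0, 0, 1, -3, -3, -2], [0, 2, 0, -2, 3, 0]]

ρ2 <=> ρ4
  [ 1  0  2  -5  -10   0 ]
  [ 0  2  0  -2    3   0 ]
  [ 0  0  1  -3   -3  -2 ]
  [ 0  0  0   0    0   1 ]
ρ2 -> 1/2·ρ2
  [ 1  0  2  -5  -10   0 ]
  [ 0  1  0  -1  3/2   0 ]
  [ 0  0  1  -3   -3  -2 ]
  [ 0  0  0   0    0   1 ]
ρ3 -> ρ3 + 2·ρ4
  [ 1  0  2  -5  -10  0 ]
  [ 0  1  0  -1  3/2  0 ]
  [ 0  0  1  -3   -3  0 ]
  [ 0  0  0   0    0  1 ]
ρ1 -> ρ1 − 2·ρ3
  [ 1  0  0   1   -4  0 ]
  [ 0  1  0  -1  3/2  0 ]
  [ 0  0  1  -3   -3  0 ]
  [ 0  0  0   0    0  1 ]

[[1, 0, 0, 1, -4, 0], [0, 1, 0, -1, 3/2, 0], [0, 0, 1, -3, -3, 0], [0, 0, 0, 0, 0, 1]]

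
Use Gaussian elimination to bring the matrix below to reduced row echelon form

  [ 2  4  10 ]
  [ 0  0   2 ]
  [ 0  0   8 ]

R1 → 1/2·R1
  [ 1  2  5 ]
  [ 0  0  2 ]
  [ 0  0  8 ]
R2 → 1/2·R2
  [ 1  2  5 ]
  [ 0  0  1 ]
  [ 0  0  8 ]
R3 → R3 − 8·R2
  [ 1  2  5 ]
  [ 0  0  1 ]
  [ 0  0  0 ]
R1 → R1 − 5·R2
  [ 1  2  0 ]
  [ 0  0  1 ]
  [ 0  0  0 ]

[[1, 2, 0], [0, 0, 1], [0, 0, 0]]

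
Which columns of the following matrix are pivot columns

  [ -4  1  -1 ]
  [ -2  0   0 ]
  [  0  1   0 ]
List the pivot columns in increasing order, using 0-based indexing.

R1 -> -1/4·R1
  [  1  -1/4  1/4 ]
  [ -2     0    0 ]
  [  0     1    0 ]
R2 -> R2 + 2·R1
  [ 1  -1/4  1/4 ]
  [ 0  -1/2  1/2 ]
  [ 0     1    0 ]
R2 -> -2·R2
  [ 1  -1/4  1/4 ]
  [ 0     1   -1 ]
  [ 0     1    0 ]
R3 -> R3 − R2
  [ 1  -1/4  1/4 ]
  [ 0     1   -1 ]
  [ 0     0    1 ]
R2 -> R2 + R3
  [ 1  -1/4  1/4 ]
  [ 0     1    0 ]
  [ 0     0    1 ]
R1 -> R1 − 1/4·R3
  [ 1  -1/4  0 ]
  [ 0     1  0 ]
  [ 0     0  1 ]
R1 -> R1 + 1/4·R2
  [ 1  0  0 ]
  [ 0  1  0 ]
  [ 0  0  1 ]
Pivot columns are the columns containing a leading 1.

0, 1, 2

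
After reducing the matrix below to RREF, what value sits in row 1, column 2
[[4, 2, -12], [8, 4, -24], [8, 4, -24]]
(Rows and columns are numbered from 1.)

R1 → 1/4·R1
  [ 1  1/2   -3 ]
  [ 8    4  -24 ]
  [ 8    4  -24 ]
R2 → R2 − 8·R1
  [ 1  1/2   -3 ]
  [ 0    0    0 ]
  [ 8    4  -24 ]
R3 → R3 − 8·R1
  [ 1  1/2  -3 ]
  [ 0    0   0 ]
  [ 0    0   0 ]

1/2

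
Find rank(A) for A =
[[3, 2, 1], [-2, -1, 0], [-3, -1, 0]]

ρ1 → 1/3·ρ1
  [  1  2/3  1/3 ]
  [ -2   -1    0 ]
  [ -3   -1    0 ]
ρ2 → ρ2 + 2·ρ1
  [  1  2/3  1/3 ]
  [  0  1/3  2/3 ]
  [ -3   -1    0 ]
ρ3 → ρ3 + 3·ρ1
  [ 1  2/3  1/3 ]
  [ 0  1/3  2/3 ]
  [ 0    1    1 ]
ρ2 → 3·ρ2
  [ 1  2/3  1/3 ]
  [ 0    1    2 ]
  [ 0    1    1 ]
ρ3 → ρ3 − ρ2
  [ 1  2/3  1/3 ]
  [ 0    1    2 ]
  [ 0    0   -1 ]
ρ3 → -1·ρ3
  [ 1  2/3  1/3 ]
  [ 0    1    2 ]
  [ 0    0    1 ]
ρ2 → ρ2 − 2·ρ3
  [ 1  2/3  1/3 ]
  [ 0    1    0 ]
  [ 0    0    1 ]
ρ1 → ρ1 − 1/3·ρ3
  [ 1  2/3  0 ]
  [ 0    1  0 ]
  [ 0    0  1 ]
ρ1 → ρ1 − 2/3·ρ2
  [ 1  0  0 ]
  [ 0  1  0 ]
  [ 0  0  1 ]
The reduced form has 3 nonzero rows.

rank = 3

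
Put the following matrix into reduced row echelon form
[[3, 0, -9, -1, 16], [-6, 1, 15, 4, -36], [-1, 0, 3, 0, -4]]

R1 -> 1/3·R1
  [  1  0  -3  -1/3  16/3 ]
  [ -6  1  15     4   -36 ]
  [ -1  0   3     0    -4 ]
R2 -> R2 + 6·R1
  [  1  0  -3  -1/3  16/3 ]
  [  0  1  -3     2    -4 ]
  [ -1  0   3     0    -4 ]
R3 -> R3 + R1
  [ 1  0  -3  -1/3  16/3 ]
  [ 0  1  -3     2    -4 ]
  [ 0  0   0  -1/3   4/3 ]
R3 -> -3·R3
  [ 1  0  -3  -1/3  16/3 ]
  [ 0  1  -3     2    -4 ]
  [ 0  0   0     1    -4 ]
R2 -> R2 − 2·R3
  [ 1  0  -3  -1/3  16/3 ]
  [ 0  1  -3     0     4 ]
  [ 0  0   0     1    -4 ]
R1 -> R1 + 1/3·R3
  [ 1  0  -3  0   4 ]
  [ 0  1  -3  0   4 ]
  [ 0  0   0  1  -4 ]

[[1, 0, -3, 0, 4], [0, 1, -3, 0, 4], [0, 0, 0, 1, -4]]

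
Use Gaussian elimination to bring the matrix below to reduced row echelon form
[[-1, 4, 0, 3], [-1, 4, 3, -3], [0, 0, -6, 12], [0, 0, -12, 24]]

[[1, -4, 0, -3], [0, 0, 1, -2], [0, 0, 0, 0], [0, 0, 0, 0]]

Multiply r1 by -1.
  [  1  -4    0  -3 ]
  [ -1   4    3  -3 ]
  [  0   0   -6  12 ]
  [  0   0  -12  24 ]
Add r1 to r2.
  [ 1  -4    0  -3 ]
  [ 0   0    3  -6 ]
  [ 0   0   -6  12 ]
  [ 0   0  -12  24 ]
Multiply r2 by 1/3.
  [ 1  -4    0  -3 ]
  [ 0   0    1  -2 ]
  [ 0   0   -6  12 ]
  [ 0   0  -12  24 ]
Add 6 times r2 to r3.
  [ 1  -4    0  -3 ]
  [ 0   0    1  -2 ]
  [ 0   0    0   0 ]
  [ 0   0  -12  24 ]
Add 12 times r2 to r4.
  [ 1  -4  0  -3 ]
  [ 0   0  1  -2 ]
  [ 0   0  0   0 ]
  [ 0   0  0   0 ]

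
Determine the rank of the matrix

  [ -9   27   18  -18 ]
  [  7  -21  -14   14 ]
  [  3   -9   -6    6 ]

R1 ← -1/9·R1
  [ 1   -3   -2   2 ]
  [ 7  -21  -14  14 ]
  [ 3   -9   -6   6 ]
R2 ← R2 − 7·R1
  [ 1  -3  -2  2 ]
  [ 0   0   0  0 ]
  [ 3  -9  -6  6 ]
R3 ← R3 − 3·R1
  [ 1  -3  -2  2 ]
  [ 0   0   0  0 ]
  [ 0   0   0  0 ]
The reduced form has 1 nonzero row.

rank = 1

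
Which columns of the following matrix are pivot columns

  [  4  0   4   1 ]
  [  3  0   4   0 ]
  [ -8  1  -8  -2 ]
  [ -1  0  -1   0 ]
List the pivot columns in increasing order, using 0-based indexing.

0, 1, 2, 3

ρ1 → 1/4·ρ1
  [  1  0   1  1/4 ]
  [  3  0   4    0 ]
  [ -8  1  -8   -2 ]
  [ -1  0  -1    0 ]
ρ2 → ρ2 − 3·ρ1
  [  1  0   1   1/4 ]
  [  0  0   1  -3/4 ]
  [ -8  1  -8    -2 ]
  [ -1  0  -1     0 ]
ρ3 → ρ3 + 8·ρ1
  [  1  0   1   1/4 ]
  [  0  0   1  -3/4 ]
  [  0  1   0     0 ]
  [ -1  0  -1     0 ]
ρ4 → ρ4 + ρ1
  [ 1  0  1   1/4 ]
  [ 0  0  1  -3/4 ]
  [ 0  1  0     0 ]
  [ 0  0  0   1/4 ]
ρ2 <=> ρ3
  [ 1  0  1   1/4 ]
  [ 0  1  0     0 ]
  [ 0  0  1  -3/4 ]
  [ 0  0  0   1/4 ]
ρ4 → 4·ρ4
  [ 1  0  1   1/4 ]
  [ 0  1  0     0 ]
  [ 0  0  1  -3/4 ]
  [ 0  0  0     1 ]
ρ3 → ρ3 + 3/4·ρ4
  [ 1  0  1  1/4 ]
  [ 0  1  0    0 ]
  [ 0  0  1    0 ]
  [ 0  0  0    1 ]
ρ1 → ρ1 − 1/4·ρ4
  [ 1  0  1  0 ]
  [ 0  1  0  0 ]
  [ 0  0  1  0 ]
  [ 0  0  0  1 ]
ρ1 → ρ1 − ρ3
  [ 1  0  0  0 ]
  [ 0  1  0  0 ]
  [ 0  0  1  0 ]
  [ 0  0  0  1 ]
Pivot columns are the columns containing a leading 1.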